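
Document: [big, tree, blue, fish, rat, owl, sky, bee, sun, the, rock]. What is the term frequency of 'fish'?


Document has 11 words
Scanning for 'fish':
Found at positions: [3]
Count = 1

1


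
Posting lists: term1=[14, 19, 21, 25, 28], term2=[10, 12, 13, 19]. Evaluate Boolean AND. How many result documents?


Boolean AND: find intersection of posting lists
term1 docs: [14, 19, 21, 25, 28]
term2 docs: [10, 12, 13, 19]
Intersection: [19]
|intersection| = 1

1


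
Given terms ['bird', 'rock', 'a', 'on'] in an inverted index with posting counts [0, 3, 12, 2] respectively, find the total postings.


Summing posting list sizes:
'bird': 0 postings
'rock': 3 postings
'a': 12 postings
'on': 2 postings
Total = 0 + 3 + 12 + 2 = 17

17


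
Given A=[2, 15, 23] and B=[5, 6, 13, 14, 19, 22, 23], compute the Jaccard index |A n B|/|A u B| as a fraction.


A intersect B = [23]
|A intersect B| = 1
A union B = [2, 5, 6, 13, 14, 15, 19, 22, 23]
|A union B| = 9
Jaccard = 1/9 = 1/9

1/9


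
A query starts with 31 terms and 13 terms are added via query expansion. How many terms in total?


Original terms: 31
Expansion terms: 13
Total = 31 + 13 = 44

44


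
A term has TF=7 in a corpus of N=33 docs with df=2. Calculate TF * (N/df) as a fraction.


TF * (N/df)
= 7 * (33/2)
= 7 * 33/2
= 231/2

231/2


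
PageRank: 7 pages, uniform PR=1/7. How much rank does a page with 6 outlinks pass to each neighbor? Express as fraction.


Initial PR = 1/7 = 1/7
Outlinks = 6
Contribution per link = PR / outlinks
= 1/7 / 6
= 1/42

1/42


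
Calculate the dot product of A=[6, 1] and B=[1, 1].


Dot product = sum of element-wise products
A[0]*B[0] = 6*1 = 6
A[1]*B[1] = 1*1 = 1
Sum = 6 + 1 = 7

7


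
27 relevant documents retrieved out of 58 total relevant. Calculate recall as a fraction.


Recall = retrieved_relevant / total_relevant
= 27 / 58
= 27 / (27 + 31)
= 27/58

27/58


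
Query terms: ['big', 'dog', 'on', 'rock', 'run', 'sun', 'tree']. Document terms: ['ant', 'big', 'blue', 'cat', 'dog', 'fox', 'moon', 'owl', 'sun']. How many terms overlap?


Query terms: ['big', 'dog', 'on', 'rock', 'run', 'sun', 'tree']
Document terms: ['ant', 'big', 'blue', 'cat', 'dog', 'fox', 'moon', 'owl', 'sun']
Common terms: ['big', 'dog', 'sun']
Overlap count = 3

3


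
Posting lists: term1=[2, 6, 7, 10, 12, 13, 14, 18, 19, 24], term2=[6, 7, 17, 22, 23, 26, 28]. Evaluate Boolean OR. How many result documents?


Boolean OR: find union of posting lists
term1 docs: [2, 6, 7, 10, 12, 13, 14, 18, 19, 24]
term2 docs: [6, 7, 17, 22, 23, 26, 28]
Union: [2, 6, 7, 10, 12, 13, 14, 17, 18, 19, 22, 23, 24, 26, 28]
|union| = 15

15


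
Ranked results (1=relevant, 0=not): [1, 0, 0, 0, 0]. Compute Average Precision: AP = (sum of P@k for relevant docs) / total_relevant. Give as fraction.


Computing P@k for each relevant position:
Position 1: relevant, P@1 = 1/1 = 1
Position 2: not relevant
Position 3: not relevant
Position 4: not relevant
Position 5: not relevant
Sum of P@k = 1 = 1
AP = 1 / 1 = 1

1


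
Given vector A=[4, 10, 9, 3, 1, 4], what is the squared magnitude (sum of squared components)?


|A|^2 = sum of squared components
A[0]^2 = 4^2 = 16
A[1]^2 = 10^2 = 100
A[2]^2 = 9^2 = 81
A[3]^2 = 3^2 = 9
A[4]^2 = 1^2 = 1
A[5]^2 = 4^2 = 16
Sum = 16 + 100 + 81 + 9 + 1 + 16 = 223

223


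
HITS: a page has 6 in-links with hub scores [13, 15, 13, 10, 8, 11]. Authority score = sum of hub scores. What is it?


Authority = sum of hub scores of in-linkers
In-link 1: hub score = 13
In-link 2: hub score = 15
In-link 3: hub score = 13
In-link 4: hub score = 10
In-link 5: hub score = 8
In-link 6: hub score = 11
Authority = 13 + 15 + 13 + 10 + 8 + 11 = 70

70


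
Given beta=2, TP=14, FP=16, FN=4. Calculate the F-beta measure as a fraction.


P = TP/(TP+FP) = 14/30 = 7/15
R = TP/(TP+FN) = 14/18 = 7/9
beta^2 = 2^2 = 4
(1 + beta^2) = 5
Numerator = (1+beta^2)*P*R = 49/27
Denominator = beta^2*P + R = 28/15 + 7/9 = 119/45
F_beta = 35/51

35/51


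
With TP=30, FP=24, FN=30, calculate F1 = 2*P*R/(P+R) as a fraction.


F1 = 2 * P * R / (P + R)
P = TP/(TP+FP) = 30/54 = 5/9
R = TP/(TP+FN) = 30/60 = 1/2
2 * P * R = 2 * 5/9 * 1/2 = 5/9
P + R = 5/9 + 1/2 = 19/18
F1 = 5/9 / 19/18 = 10/19

10/19


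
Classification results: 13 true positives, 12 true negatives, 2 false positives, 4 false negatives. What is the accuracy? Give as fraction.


Accuracy = (TP + TN) / (TP + TN + FP + FN)
TP + TN = 13 + 12 = 25
Total = 13 + 12 + 2 + 4 = 31
Accuracy = 25 / 31 = 25/31

25/31


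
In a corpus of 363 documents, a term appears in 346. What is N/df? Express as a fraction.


IDF ratio = N / df
= 363 / 346
= 363/346

363/346


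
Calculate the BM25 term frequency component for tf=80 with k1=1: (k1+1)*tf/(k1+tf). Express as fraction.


BM25 TF component = (k1+1)*tf / (k1+tf)
k1 = 1, tf = 80
Numerator = (1+1)*80 = 160
Denominator = 1 + 80 = 81
= 160/81 = 160/81

160/81


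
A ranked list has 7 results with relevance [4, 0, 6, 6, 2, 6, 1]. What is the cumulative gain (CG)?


Cumulative Gain = sum of relevance scores
Position 1: rel=4, running sum=4
Position 2: rel=0, running sum=4
Position 3: rel=6, running sum=10
Position 4: rel=6, running sum=16
Position 5: rel=2, running sum=18
Position 6: rel=6, running sum=24
Position 7: rel=1, running sum=25
CG = 25

25


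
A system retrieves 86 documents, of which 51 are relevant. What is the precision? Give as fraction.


Precision = relevant_retrieved / total_retrieved
= 51 / 86
= 51 / (51 + 35)
= 51/86

51/86


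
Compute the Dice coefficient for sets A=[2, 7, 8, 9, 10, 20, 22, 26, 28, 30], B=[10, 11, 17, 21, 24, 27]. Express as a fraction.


A intersect B = [10]
|A intersect B| = 1
|A| = 10, |B| = 6
Dice = 2*1 / (10+6)
= 2 / 16 = 1/8

1/8


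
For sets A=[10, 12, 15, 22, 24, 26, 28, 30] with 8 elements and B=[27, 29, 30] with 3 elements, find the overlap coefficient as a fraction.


A intersect B = [30]
|A intersect B| = 1
min(|A|, |B|) = min(8, 3) = 3
Overlap = 1 / 3 = 1/3

1/3


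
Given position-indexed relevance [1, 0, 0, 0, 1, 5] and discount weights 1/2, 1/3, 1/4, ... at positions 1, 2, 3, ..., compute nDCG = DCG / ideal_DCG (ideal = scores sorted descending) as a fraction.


Position discount weights w_i = 1/(i+1) for i=1..6:
Weights = [1/2, 1/3, 1/4, 1/5, 1/6, 1/7]
Actual relevance: [1, 0, 0, 0, 1, 5]
DCG = 1/2 + 0/3 + 0/4 + 0/5 + 1/6 + 5/7 = 29/21
Ideal relevance (sorted desc): [5, 1, 1, 0, 0, 0]
Ideal DCG = 5/2 + 1/3 + 1/4 + 0/5 + 0/6 + 0/7 = 37/12
nDCG = DCG / ideal_DCG = 29/21 / 37/12 = 116/259

116/259


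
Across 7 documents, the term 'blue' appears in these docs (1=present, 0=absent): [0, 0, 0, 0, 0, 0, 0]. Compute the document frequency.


Checking each document for 'blue':
Doc 1: absent
Doc 2: absent
Doc 3: absent
Doc 4: absent
Doc 5: absent
Doc 6: absent
Doc 7: absent
df = sum of presences = 0 + 0 + 0 + 0 + 0 + 0 + 0 = 0

0


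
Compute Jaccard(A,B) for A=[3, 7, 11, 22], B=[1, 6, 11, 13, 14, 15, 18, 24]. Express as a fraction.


A intersect B = [11]
|A intersect B| = 1
A union B = [1, 3, 6, 7, 11, 13, 14, 15, 18, 22, 24]
|A union B| = 11
Jaccard = 1/11 = 1/11

1/11


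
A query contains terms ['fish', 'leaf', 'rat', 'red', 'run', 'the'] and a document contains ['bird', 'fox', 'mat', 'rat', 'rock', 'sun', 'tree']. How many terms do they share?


Query terms: ['fish', 'leaf', 'rat', 'red', 'run', 'the']
Document terms: ['bird', 'fox', 'mat', 'rat', 'rock', 'sun', 'tree']
Common terms: ['rat']
Overlap count = 1

1


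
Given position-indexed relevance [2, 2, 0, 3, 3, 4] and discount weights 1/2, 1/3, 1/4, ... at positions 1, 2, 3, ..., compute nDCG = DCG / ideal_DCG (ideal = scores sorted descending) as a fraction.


Position discount weights w_i = 1/(i+1) for i=1..6:
Weights = [1/2, 1/3, 1/4, 1/5, 1/6, 1/7]
Actual relevance: [2, 2, 0, 3, 3, 4]
DCG = 2/2 + 2/3 + 0/4 + 3/5 + 3/6 + 4/7 = 701/210
Ideal relevance (sorted desc): [4, 3, 3, 2, 2, 0]
Ideal DCG = 4/2 + 3/3 + 3/4 + 2/5 + 2/6 + 0/7 = 269/60
nDCG = DCG / ideal_DCG = 701/210 / 269/60 = 1402/1883

1402/1883


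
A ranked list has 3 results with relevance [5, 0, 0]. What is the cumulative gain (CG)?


Cumulative Gain = sum of relevance scores
Position 1: rel=5, running sum=5
Position 2: rel=0, running sum=5
Position 3: rel=0, running sum=5
CG = 5

5


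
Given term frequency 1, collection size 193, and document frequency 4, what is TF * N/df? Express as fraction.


TF * (N/df)
= 1 * (193/4)
= 1 * 193/4
= 193/4

193/4


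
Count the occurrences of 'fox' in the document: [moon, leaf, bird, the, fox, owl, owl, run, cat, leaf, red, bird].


Document has 12 words
Scanning for 'fox':
Found at positions: [4]
Count = 1

1


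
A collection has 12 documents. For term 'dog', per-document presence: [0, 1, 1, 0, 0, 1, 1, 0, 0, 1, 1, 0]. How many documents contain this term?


Checking each document for 'dog':
Doc 1: absent
Doc 2: present
Doc 3: present
Doc 4: absent
Doc 5: absent
Doc 6: present
Doc 7: present
Doc 8: absent
Doc 9: absent
Doc 10: present
Doc 11: present
Doc 12: absent
df = sum of presences = 0 + 1 + 1 + 0 + 0 + 1 + 1 + 0 + 0 + 1 + 1 + 0 = 6

6


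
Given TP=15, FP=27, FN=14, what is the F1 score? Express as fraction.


F1 = 2 * P * R / (P + R)
P = TP/(TP+FP) = 15/42 = 5/14
R = TP/(TP+FN) = 15/29 = 15/29
2 * P * R = 2 * 5/14 * 15/29 = 75/203
P + R = 5/14 + 15/29 = 355/406
F1 = 75/203 / 355/406 = 30/71

30/71


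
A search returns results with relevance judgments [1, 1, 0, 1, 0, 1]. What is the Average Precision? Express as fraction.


Computing P@k for each relevant position:
Position 1: relevant, P@1 = 1/1 = 1
Position 2: relevant, P@2 = 2/2 = 1
Position 3: not relevant
Position 4: relevant, P@4 = 3/4 = 3/4
Position 5: not relevant
Position 6: relevant, P@6 = 4/6 = 2/3
Sum of P@k = 1 + 1 + 3/4 + 2/3 = 41/12
AP = 41/12 / 4 = 41/48

41/48


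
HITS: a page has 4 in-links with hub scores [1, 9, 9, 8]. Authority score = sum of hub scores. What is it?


Authority = sum of hub scores of in-linkers
In-link 1: hub score = 1
In-link 2: hub score = 9
In-link 3: hub score = 9
In-link 4: hub score = 8
Authority = 1 + 9 + 9 + 8 = 27

27


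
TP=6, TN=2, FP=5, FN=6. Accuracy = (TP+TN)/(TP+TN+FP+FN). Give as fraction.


Accuracy = (TP + TN) / (TP + TN + FP + FN)
TP + TN = 6 + 2 = 8
Total = 6 + 2 + 5 + 6 = 19
Accuracy = 8 / 19 = 8/19

8/19


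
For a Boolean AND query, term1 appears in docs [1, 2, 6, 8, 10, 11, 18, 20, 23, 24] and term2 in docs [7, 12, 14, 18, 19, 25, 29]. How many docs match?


Boolean AND: find intersection of posting lists
term1 docs: [1, 2, 6, 8, 10, 11, 18, 20, 23, 24]
term2 docs: [7, 12, 14, 18, 19, 25, 29]
Intersection: [18]
|intersection| = 1

1


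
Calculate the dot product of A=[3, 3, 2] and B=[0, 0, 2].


Dot product = sum of element-wise products
A[0]*B[0] = 3*0 = 0
A[1]*B[1] = 3*0 = 0
A[2]*B[2] = 2*2 = 4
Sum = 0 + 0 + 4 = 4

4


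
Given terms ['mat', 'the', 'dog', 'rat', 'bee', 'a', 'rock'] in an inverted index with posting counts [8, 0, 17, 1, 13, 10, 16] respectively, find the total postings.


Summing posting list sizes:
'mat': 8 postings
'the': 0 postings
'dog': 17 postings
'rat': 1 postings
'bee': 13 postings
'a': 10 postings
'rock': 16 postings
Total = 8 + 0 + 17 + 1 + 13 + 10 + 16 = 65

65


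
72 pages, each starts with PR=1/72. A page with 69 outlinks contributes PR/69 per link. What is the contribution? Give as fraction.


Initial PR = 1/72 = 1/72
Outlinks = 69
Contribution per link = PR / outlinks
= 1/72 / 69
= 1/4968

1/4968


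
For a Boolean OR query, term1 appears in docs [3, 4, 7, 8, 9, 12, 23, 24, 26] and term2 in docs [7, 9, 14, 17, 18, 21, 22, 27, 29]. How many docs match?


Boolean OR: find union of posting lists
term1 docs: [3, 4, 7, 8, 9, 12, 23, 24, 26]
term2 docs: [7, 9, 14, 17, 18, 21, 22, 27, 29]
Union: [3, 4, 7, 8, 9, 12, 14, 17, 18, 21, 22, 23, 24, 26, 27, 29]
|union| = 16

16


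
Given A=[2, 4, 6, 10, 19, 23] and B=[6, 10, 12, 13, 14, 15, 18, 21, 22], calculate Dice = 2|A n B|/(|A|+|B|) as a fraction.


A intersect B = [6, 10]
|A intersect B| = 2
|A| = 6, |B| = 9
Dice = 2*2 / (6+9)
= 4 / 15 = 4/15

4/15


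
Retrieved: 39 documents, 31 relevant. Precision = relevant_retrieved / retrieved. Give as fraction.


Precision = relevant_retrieved / total_retrieved
= 31 / 39
= 31 / (31 + 8)
= 31/39

31/39


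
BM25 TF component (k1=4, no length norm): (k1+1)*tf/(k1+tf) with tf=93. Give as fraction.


BM25 TF component = (k1+1)*tf / (k1+tf)
k1 = 4, tf = 93
Numerator = (4+1)*93 = 465
Denominator = 4 + 93 = 97
= 465/97 = 465/97

465/97


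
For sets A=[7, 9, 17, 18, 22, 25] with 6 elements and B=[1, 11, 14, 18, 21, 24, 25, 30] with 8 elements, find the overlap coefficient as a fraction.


A intersect B = [18, 25]
|A intersect B| = 2
min(|A|, |B|) = min(6, 8) = 6
Overlap = 2 / 6 = 1/3

1/3


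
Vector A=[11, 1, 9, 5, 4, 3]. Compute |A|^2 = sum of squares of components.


|A|^2 = sum of squared components
A[0]^2 = 11^2 = 121
A[1]^2 = 1^2 = 1
A[2]^2 = 9^2 = 81
A[3]^2 = 5^2 = 25
A[4]^2 = 4^2 = 16
A[5]^2 = 3^2 = 9
Sum = 121 + 1 + 81 + 25 + 16 + 9 = 253

253


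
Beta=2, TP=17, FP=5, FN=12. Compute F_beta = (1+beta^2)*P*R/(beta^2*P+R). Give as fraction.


P = TP/(TP+FP) = 17/22 = 17/22
R = TP/(TP+FN) = 17/29 = 17/29
beta^2 = 2^2 = 4
(1 + beta^2) = 5
Numerator = (1+beta^2)*P*R = 1445/638
Denominator = beta^2*P + R = 34/11 + 17/29 = 1173/319
F_beta = 85/138

85/138


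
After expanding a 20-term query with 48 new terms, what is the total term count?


Original terms: 20
Expansion terms: 48
Total = 20 + 48 = 68

68


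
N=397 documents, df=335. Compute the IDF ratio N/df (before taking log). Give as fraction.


IDF ratio = N / df
= 397 / 335
= 397/335

397/335


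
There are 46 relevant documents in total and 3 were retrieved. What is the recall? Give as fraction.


Recall = retrieved_relevant / total_relevant
= 3 / 46
= 3 / (3 + 43)
= 3/46

3/46


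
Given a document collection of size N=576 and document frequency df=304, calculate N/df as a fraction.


IDF ratio = N / df
= 576 / 304
= 36/19

36/19


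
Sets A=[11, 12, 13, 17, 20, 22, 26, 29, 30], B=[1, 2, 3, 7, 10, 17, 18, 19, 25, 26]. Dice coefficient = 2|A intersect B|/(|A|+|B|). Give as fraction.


A intersect B = [17, 26]
|A intersect B| = 2
|A| = 9, |B| = 10
Dice = 2*2 / (9+10)
= 4 / 19 = 4/19

4/19


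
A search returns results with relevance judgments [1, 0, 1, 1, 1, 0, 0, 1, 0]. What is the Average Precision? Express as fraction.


Computing P@k for each relevant position:
Position 1: relevant, P@1 = 1/1 = 1
Position 2: not relevant
Position 3: relevant, P@3 = 2/3 = 2/3
Position 4: relevant, P@4 = 3/4 = 3/4
Position 5: relevant, P@5 = 4/5 = 4/5
Position 6: not relevant
Position 7: not relevant
Position 8: relevant, P@8 = 5/8 = 5/8
Position 9: not relevant
Sum of P@k = 1 + 2/3 + 3/4 + 4/5 + 5/8 = 461/120
AP = 461/120 / 5 = 461/600

461/600


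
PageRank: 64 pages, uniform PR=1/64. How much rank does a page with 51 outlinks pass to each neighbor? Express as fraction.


Initial PR = 1/64 = 1/64
Outlinks = 51
Contribution per link = PR / outlinks
= 1/64 / 51
= 1/3264

1/3264


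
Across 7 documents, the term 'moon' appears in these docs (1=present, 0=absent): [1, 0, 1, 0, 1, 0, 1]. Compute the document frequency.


Checking each document for 'moon':
Doc 1: present
Doc 2: absent
Doc 3: present
Doc 4: absent
Doc 5: present
Doc 6: absent
Doc 7: present
df = sum of presences = 1 + 0 + 1 + 0 + 1 + 0 + 1 = 4

4


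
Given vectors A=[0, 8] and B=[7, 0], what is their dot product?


Dot product = sum of element-wise products
A[0]*B[0] = 0*7 = 0
A[1]*B[1] = 8*0 = 0
Sum = 0 + 0 = 0

0


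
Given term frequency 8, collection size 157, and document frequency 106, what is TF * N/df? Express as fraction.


TF * (N/df)
= 8 * (157/106)
= 8 * 157/106
= 628/53

628/53


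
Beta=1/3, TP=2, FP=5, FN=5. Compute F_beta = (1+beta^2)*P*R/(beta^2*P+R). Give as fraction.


P = TP/(TP+FP) = 2/7 = 2/7
R = TP/(TP+FN) = 2/7 = 2/7
beta^2 = 1/3^2 = 1/9
(1 + beta^2) = 10/9
Numerator = (1+beta^2)*P*R = 40/441
Denominator = beta^2*P + R = 2/63 + 2/7 = 20/63
F_beta = 2/7

2/7


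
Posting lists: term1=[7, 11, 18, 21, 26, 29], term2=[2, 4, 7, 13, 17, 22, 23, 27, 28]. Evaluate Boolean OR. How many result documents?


Boolean OR: find union of posting lists
term1 docs: [7, 11, 18, 21, 26, 29]
term2 docs: [2, 4, 7, 13, 17, 22, 23, 27, 28]
Union: [2, 4, 7, 11, 13, 17, 18, 21, 22, 23, 26, 27, 28, 29]
|union| = 14

14


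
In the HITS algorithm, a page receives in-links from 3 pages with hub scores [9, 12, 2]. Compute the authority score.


Authority = sum of hub scores of in-linkers
In-link 1: hub score = 9
In-link 2: hub score = 12
In-link 3: hub score = 2
Authority = 9 + 12 + 2 = 23

23


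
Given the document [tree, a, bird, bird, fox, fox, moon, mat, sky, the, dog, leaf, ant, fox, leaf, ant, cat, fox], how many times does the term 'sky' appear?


Document has 18 words
Scanning for 'sky':
Found at positions: [8]
Count = 1

1


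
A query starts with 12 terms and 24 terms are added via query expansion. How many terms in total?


Original terms: 12
Expansion terms: 24
Total = 12 + 24 = 36

36


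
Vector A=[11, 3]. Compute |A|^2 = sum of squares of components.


|A|^2 = sum of squared components
A[0]^2 = 11^2 = 121
A[1]^2 = 3^2 = 9
Sum = 121 + 9 = 130

130


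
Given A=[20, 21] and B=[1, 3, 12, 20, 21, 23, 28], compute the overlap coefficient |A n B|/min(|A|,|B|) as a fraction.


A intersect B = [20, 21]
|A intersect B| = 2
min(|A|, |B|) = min(2, 7) = 2
Overlap = 2 / 2 = 1

1


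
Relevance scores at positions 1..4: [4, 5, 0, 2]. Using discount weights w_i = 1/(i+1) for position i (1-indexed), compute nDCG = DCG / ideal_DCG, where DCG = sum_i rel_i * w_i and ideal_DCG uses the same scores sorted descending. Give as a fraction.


Position discount weights w_i = 1/(i+1) for i=1..4:
Weights = [1/2, 1/3, 1/4, 1/5]
Actual relevance: [4, 5, 0, 2]
DCG = 4/2 + 5/3 + 0/4 + 2/5 = 61/15
Ideal relevance (sorted desc): [5, 4, 2, 0]
Ideal DCG = 5/2 + 4/3 + 2/4 + 0/5 = 13/3
nDCG = DCG / ideal_DCG = 61/15 / 13/3 = 61/65

61/65


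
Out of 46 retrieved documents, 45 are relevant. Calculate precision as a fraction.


Precision = relevant_retrieved / total_retrieved
= 45 / 46
= 45 / (45 + 1)
= 45/46

45/46


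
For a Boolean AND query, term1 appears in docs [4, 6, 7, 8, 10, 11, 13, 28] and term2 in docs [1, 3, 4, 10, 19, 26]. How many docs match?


Boolean AND: find intersection of posting lists
term1 docs: [4, 6, 7, 8, 10, 11, 13, 28]
term2 docs: [1, 3, 4, 10, 19, 26]
Intersection: [4, 10]
|intersection| = 2

2


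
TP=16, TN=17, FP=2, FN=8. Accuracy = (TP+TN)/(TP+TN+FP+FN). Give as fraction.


Accuracy = (TP + TN) / (TP + TN + FP + FN)
TP + TN = 16 + 17 = 33
Total = 16 + 17 + 2 + 8 = 43
Accuracy = 33 / 43 = 33/43

33/43


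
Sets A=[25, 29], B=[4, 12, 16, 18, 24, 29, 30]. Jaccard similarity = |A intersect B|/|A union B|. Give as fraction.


A intersect B = [29]
|A intersect B| = 1
A union B = [4, 12, 16, 18, 24, 25, 29, 30]
|A union B| = 8
Jaccard = 1/8 = 1/8

1/8


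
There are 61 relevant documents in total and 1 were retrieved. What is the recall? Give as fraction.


Recall = retrieved_relevant / total_relevant
= 1 / 61
= 1 / (1 + 60)
= 1/61

1/61


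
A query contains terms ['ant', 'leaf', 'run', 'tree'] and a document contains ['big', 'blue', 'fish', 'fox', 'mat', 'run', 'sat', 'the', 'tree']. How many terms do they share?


Query terms: ['ant', 'leaf', 'run', 'tree']
Document terms: ['big', 'blue', 'fish', 'fox', 'mat', 'run', 'sat', 'the', 'tree']
Common terms: ['run', 'tree']
Overlap count = 2

2


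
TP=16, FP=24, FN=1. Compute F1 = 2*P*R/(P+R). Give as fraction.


F1 = 2 * P * R / (P + R)
P = TP/(TP+FP) = 16/40 = 2/5
R = TP/(TP+FN) = 16/17 = 16/17
2 * P * R = 2 * 2/5 * 16/17 = 64/85
P + R = 2/5 + 16/17 = 114/85
F1 = 64/85 / 114/85 = 32/57

32/57


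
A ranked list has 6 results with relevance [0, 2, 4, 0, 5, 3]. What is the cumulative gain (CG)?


Cumulative Gain = sum of relevance scores
Position 1: rel=0, running sum=0
Position 2: rel=2, running sum=2
Position 3: rel=4, running sum=6
Position 4: rel=0, running sum=6
Position 5: rel=5, running sum=11
Position 6: rel=3, running sum=14
CG = 14

14


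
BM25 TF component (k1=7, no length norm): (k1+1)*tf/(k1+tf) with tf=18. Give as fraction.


BM25 TF component = (k1+1)*tf / (k1+tf)
k1 = 7, tf = 18
Numerator = (7+1)*18 = 144
Denominator = 7 + 18 = 25
= 144/25 = 144/25

144/25


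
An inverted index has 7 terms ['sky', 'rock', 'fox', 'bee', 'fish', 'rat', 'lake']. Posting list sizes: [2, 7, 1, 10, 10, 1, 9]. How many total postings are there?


Summing posting list sizes:
'sky': 2 postings
'rock': 7 postings
'fox': 1 postings
'bee': 10 postings
'fish': 10 postings
'rat': 1 postings
'lake': 9 postings
Total = 2 + 7 + 1 + 10 + 10 + 1 + 9 = 40

40


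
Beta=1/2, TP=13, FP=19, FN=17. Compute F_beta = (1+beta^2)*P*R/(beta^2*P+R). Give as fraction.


P = TP/(TP+FP) = 13/32 = 13/32
R = TP/(TP+FN) = 13/30 = 13/30
beta^2 = 1/2^2 = 1/4
(1 + beta^2) = 5/4
Numerator = (1+beta^2)*P*R = 169/768
Denominator = beta^2*P + R = 13/128 + 13/30 = 1027/1920
F_beta = 65/158

65/158


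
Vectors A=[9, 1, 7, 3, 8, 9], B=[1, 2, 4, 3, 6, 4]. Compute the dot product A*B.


Dot product = sum of element-wise products
A[0]*B[0] = 9*1 = 9
A[1]*B[1] = 1*2 = 2
A[2]*B[2] = 7*4 = 28
A[3]*B[3] = 3*3 = 9
A[4]*B[4] = 8*6 = 48
A[5]*B[5] = 9*4 = 36
Sum = 9 + 2 + 28 + 9 + 48 + 36 = 132

132


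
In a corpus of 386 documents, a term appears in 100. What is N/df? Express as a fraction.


IDF ratio = N / df
= 386 / 100
= 193/50

193/50


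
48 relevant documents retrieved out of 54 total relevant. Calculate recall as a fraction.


Recall = retrieved_relevant / total_relevant
= 48 / 54
= 48 / (48 + 6)
= 8/9

8/9


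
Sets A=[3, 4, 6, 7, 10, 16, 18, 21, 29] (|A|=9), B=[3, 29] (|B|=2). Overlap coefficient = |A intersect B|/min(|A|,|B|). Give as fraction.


A intersect B = [3, 29]
|A intersect B| = 2
min(|A|, |B|) = min(9, 2) = 2
Overlap = 2 / 2 = 1

1


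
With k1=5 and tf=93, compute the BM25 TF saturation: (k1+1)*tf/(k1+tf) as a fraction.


BM25 TF component = (k1+1)*tf / (k1+tf)
k1 = 5, tf = 93
Numerator = (5+1)*93 = 558
Denominator = 5 + 93 = 98
= 558/98 = 279/49

279/49


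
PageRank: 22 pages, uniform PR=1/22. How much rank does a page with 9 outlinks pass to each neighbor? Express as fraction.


Initial PR = 1/22 = 1/22
Outlinks = 9
Contribution per link = PR / outlinks
= 1/22 / 9
= 1/198

1/198


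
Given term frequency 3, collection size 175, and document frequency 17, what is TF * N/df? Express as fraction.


TF * (N/df)
= 3 * (175/17)
= 3 * 175/17
= 525/17

525/17


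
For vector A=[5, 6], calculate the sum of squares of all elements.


|A|^2 = sum of squared components
A[0]^2 = 5^2 = 25
A[1]^2 = 6^2 = 36
Sum = 25 + 36 = 61

61


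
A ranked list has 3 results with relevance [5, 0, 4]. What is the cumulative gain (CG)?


Cumulative Gain = sum of relevance scores
Position 1: rel=5, running sum=5
Position 2: rel=0, running sum=5
Position 3: rel=4, running sum=9
CG = 9

9


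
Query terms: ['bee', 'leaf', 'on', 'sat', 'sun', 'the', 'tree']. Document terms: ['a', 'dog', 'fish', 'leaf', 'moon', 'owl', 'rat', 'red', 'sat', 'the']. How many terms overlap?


Query terms: ['bee', 'leaf', 'on', 'sat', 'sun', 'the', 'tree']
Document terms: ['a', 'dog', 'fish', 'leaf', 'moon', 'owl', 'rat', 'red', 'sat', 'the']
Common terms: ['leaf', 'sat', 'the']
Overlap count = 3

3


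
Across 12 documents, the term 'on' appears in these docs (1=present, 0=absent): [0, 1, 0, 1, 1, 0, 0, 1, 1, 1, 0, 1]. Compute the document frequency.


Checking each document for 'on':
Doc 1: absent
Doc 2: present
Doc 3: absent
Doc 4: present
Doc 5: present
Doc 6: absent
Doc 7: absent
Doc 8: present
Doc 9: present
Doc 10: present
Doc 11: absent
Doc 12: present
df = sum of presences = 0 + 1 + 0 + 1 + 1 + 0 + 0 + 1 + 1 + 1 + 0 + 1 = 7

7


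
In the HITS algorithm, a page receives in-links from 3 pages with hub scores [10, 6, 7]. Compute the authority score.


Authority = sum of hub scores of in-linkers
In-link 1: hub score = 10
In-link 2: hub score = 6
In-link 3: hub score = 7
Authority = 10 + 6 + 7 = 23

23


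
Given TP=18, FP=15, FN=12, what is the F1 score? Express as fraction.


F1 = 2 * P * R / (P + R)
P = TP/(TP+FP) = 18/33 = 6/11
R = TP/(TP+FN) = 18/30 = 3/5
2 * P * R = 2 * 6/11 * 3/5 = 36/55
P + R = 6/11 + 3/5 = 63/55
F1 = 36/55 / 63/55 = 4/7

4/7


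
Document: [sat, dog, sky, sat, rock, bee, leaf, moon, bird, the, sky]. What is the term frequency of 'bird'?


Document has 11 words
Scanning for 'bird':
Found at positions: [8]
Count = 1

1


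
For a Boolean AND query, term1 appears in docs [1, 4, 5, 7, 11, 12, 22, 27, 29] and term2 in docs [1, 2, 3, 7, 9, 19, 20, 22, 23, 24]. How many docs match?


Boolean AND: find intersection of posting lists
term1 docs: [1, 4, 5, 7, 11, 12, 22, 27, 29]
term2 docs: [1, 2, 3, 7, 9, 19, 20, 22, 23, 24]
Intersection: [1, 7, 22]
|intersection| = 3

3


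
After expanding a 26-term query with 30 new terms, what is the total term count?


Original terms: 26
Expansion terms: 30
Total = 26 + 30 = 56

56


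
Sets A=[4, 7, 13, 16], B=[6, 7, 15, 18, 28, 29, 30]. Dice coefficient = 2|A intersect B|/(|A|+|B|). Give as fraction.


A intersect B = [7]
|A intersect B| = 1
|A| = 4, |B| = 7
Dice = 2*1 / (4+7)
= 2 / 11 = 2/11

2/11


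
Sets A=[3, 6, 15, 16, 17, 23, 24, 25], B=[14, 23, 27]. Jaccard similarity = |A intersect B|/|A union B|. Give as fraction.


A intersect B = [23]
|A intersect B| = 1
A union B = [3, 6, 14, 15, 16, 17, 23, 24, 25, 27]
|A union B| = 10
Jaccard = 1/10 = 1/10

1/10


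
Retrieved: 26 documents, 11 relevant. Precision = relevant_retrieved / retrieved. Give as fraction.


Precision = relevant_retrieved / total_retrieved
= 11 / 26
= 11 / (11 + 15)
= 11/26

11/26


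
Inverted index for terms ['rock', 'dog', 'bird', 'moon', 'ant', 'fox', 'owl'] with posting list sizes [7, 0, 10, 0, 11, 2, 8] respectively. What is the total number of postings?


Summing posting list sizes:
'rock': 7 postings
'dog': 0 postings
'bird': 10 postings
'moon': 0 postings
'ant': 11 postings
'fox': 2 postings
'owl': 8 postings
Total = 7 + 0 + 10 + 0 + 11 + 2 + 8 = 38

38


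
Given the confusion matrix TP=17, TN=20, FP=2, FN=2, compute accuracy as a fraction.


Accuracy = (TP + TN) / (TP + TN + FP + FN)
TP + TN = 17 + 20 = 37
Total = 17 + 20 + 2 + 2 = 41
Accuracy = 37 / 41 = 37/41

37/41


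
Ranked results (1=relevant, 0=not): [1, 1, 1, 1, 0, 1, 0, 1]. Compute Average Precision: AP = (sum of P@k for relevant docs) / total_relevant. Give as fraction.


Computing P@k for each relevant position:
Position 1: relevant, P@1 = 1/1 = 1
Position 2: relevant, P@2 = 2/2 = 1
Position 3: relevant, P@3 = 3/3 = 1
Position 4: relevant, P@4 = 4/4 = 1
Position 5: not relevant
Position 6: relevant, P@6 = 5/6 = 5/6
Position 7: not relevant
Position 8: relevant, P@8 = 6/8 = 3/4
Sum of P@k = 1 + 1 + 1 + 1 + 5/6 + 3/4 = 67/12
AP = 67/12 / 6 = 67/72

67/72


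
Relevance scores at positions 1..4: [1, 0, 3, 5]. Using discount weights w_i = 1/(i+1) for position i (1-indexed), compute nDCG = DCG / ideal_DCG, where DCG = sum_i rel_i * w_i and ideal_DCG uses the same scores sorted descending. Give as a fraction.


Position discount weights w_i = 1/(i+1) for i=1..4:
Weights = [1/2, 1/3, 1/4, 1/5]
Actual relevance: [1, 0, 3, 5]
DCG = 1/2 + 0/3 + 3/4 + 5/5 = 9/4
Ideal relevance (sorted desc): [5, 3, 1, 0]
Ideal DCG = 5/2 + 3/3 + 1/4 + 0/5 = 15/4
nDCG = DCG / ideal_DCG = 9/4 / 15/4 = 3/5

3/5


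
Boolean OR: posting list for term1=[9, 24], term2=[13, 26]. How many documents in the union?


Boolean OR: find union of posting lists
term1 docs: [9, 24]
term2 docs: [13, 26]
Union: [9, 13, 24, 26]
|union| = 4

4


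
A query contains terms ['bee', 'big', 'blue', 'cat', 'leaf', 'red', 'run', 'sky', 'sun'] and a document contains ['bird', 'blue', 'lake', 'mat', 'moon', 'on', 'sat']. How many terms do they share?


Query terms: ['bee', 'big', 'blue', 'cat', 'leaf', 'red', 'run', 'sky', 'sun']
Document terms: ['bird', 'blue', 'lake', 'mat', 'moon', 'on', 'sat']
Common terms: ['blue']
Overlap count = 1

1


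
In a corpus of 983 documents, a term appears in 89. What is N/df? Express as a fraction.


IDF ratio = N / df
= 983 / 89
= 983/89

983/89


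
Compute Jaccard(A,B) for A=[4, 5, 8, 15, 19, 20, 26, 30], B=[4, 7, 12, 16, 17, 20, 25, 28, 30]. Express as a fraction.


A intersect B = [4, 20, 30]
|A intersect B| = 3
A union B = [4, 5, 7, 8, 12, 15, 16, 17, 19, 20, 25, 26, 28, 30]
|A union B| = 14
Jaccard = 3/14 = 3/14

3/14


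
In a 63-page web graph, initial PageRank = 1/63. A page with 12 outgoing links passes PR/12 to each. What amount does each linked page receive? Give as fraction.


Initial PR = 1/63 = 1/63
Outlinks = 12
Contribution per link = PR / outlinks
= 1/63 / 12
= 1/756

1/756


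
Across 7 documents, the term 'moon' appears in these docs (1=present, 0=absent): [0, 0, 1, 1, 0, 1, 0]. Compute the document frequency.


Checking each document for 'moon':
Doc 1: absent
Doc 2: absent
Doc 3: present
Doc 4: present
Doc 5: absent
Doc 6: present
Doc 7: absent
df = sum of presences = 0 + 0 + 1 + 1 + 0 + 1 + 0 = 3

3


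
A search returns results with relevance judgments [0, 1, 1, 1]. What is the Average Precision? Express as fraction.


Computing P@k for each relevant position:
Position 1: not relevant
Position 2: relevant, P@2 = 1/2 = 1/2
Position 3: relevant, P@3 = 2/3 = 2/3
Position 4: relevant, P@4 = 3/4 = 3/4
Sum of P@k = 1/2 + 2/3 + 3/4 = 23/12
AP = 23/12 / 3 = 23/36

23/36


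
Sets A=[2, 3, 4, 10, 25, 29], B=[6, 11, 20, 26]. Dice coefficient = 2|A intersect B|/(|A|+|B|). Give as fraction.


A intersect B = []
|A intersect B| = 0
|A| = 6, |B| = 4
Dice = 2*0 / (6+4)
= 0 / 10 = 0

0


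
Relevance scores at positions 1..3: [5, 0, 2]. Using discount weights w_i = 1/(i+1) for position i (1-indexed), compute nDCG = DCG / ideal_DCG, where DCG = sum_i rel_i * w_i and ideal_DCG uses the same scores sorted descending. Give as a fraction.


Position discount weights w_i = 1/(i+1) for i=1..3:
Weights = [1/2, 1/3, 1/4]
Actual relevance: [5, 0, 2]
DCG = 5/2 + 0/3 + 2/4 = 3
Ideal relevance (sorted desc): [5, 2, 0]
Ideal DCG = 5/2 + 2/3 + 0/4 = 19/6
nDCG = DCG / ideal_DCG = 3 / 19/6 = 18/19

18/19


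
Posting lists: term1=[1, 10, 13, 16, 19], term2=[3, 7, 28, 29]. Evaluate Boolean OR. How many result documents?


Boolean OR: find union of posting lists
term1 docs: [1, 10, 13, 16, 19]
term2 docs: [3, 7, 28, 29]
Union: [1, 3, 7, 10, 13, 16, 19, 28, 29]
|union| = 9

9


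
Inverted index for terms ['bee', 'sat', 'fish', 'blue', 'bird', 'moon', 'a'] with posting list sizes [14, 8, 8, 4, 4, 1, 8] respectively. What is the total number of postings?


Summing posting list sizes:
'bee': 14 postings
'sat': 8 postings
'fish': 8 postings
'blue': 4 postings
'bird': 4 postings
'moon': 1 postings
'a': 8 postings
Total = 14 + 8 + 8 + 4 + 4 + 1 + 8 = 47

47


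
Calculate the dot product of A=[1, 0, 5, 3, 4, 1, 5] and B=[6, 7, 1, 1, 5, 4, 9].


Dot product = sum of element-wise products
A[0]*B[0] = 1*6 = 6
A[1]*B[1] = 0*7 = 0
A[2]*B[2] = 5*1 = 5
A[3]*B[3] = 3*1 = 3
A[4]*B[4] = 4*5 = 20
A[5]*B[5] = 1*4 = 4
A[6]*B[6] = 5*9 = 45
Sum = 6 + 0 + 5 + 3 + 20 + 4 + 45 = 83

83


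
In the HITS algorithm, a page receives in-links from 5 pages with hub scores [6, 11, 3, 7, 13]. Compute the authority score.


Authority = sum of hub scores of in-linkers
In-link 1: hub score = 6
In-link 2: hub score = 11
In-link 3: hub score = 3
In-link 4: hub score = 7
In-link 5: hub score = 13
Authority = 6 + 11 + 3 + 7 + 13 = 40

40


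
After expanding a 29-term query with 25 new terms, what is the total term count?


Original terms: 29
Expansion terms: 25
Total = 29 + 25 = 54

54


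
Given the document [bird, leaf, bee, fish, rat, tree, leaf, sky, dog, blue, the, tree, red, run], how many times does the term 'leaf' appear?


Document has 14 words
Scanning for 'leaf':
Found at positions: [1, 6]
Count = 2

2


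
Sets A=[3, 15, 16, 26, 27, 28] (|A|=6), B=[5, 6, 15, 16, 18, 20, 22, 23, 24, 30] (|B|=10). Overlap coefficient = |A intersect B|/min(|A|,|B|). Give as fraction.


A intersect B = [15, 16]
|A intersect B| = 2
min(|A|, |B|) = min(6, 10) = 6
Overlap = 2 / 6 = 1/3

1/3


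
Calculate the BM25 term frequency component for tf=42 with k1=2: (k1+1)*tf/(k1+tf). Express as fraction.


BM25 TF component = (k1+1)*tf / (k1+tf)
k1 = 2, tf = 42
Numerator = (2+1)*42 = 126
Denominator = 2 + 42 = 44
= 126/44 = 63/22

63/22


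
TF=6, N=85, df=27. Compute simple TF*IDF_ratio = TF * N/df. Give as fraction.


TF * (N/df)
= 6 * (85/27)
= 6 * 85/27
= 170/9

170/9


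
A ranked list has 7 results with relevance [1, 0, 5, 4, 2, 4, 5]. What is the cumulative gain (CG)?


Cumulative Gain = sum of relevance scores
Position 1: rel=1, running sum=1
Position 2: rel=0, running sum=1
Position 3: rel=5, running sum=6
Position 4: rel=4, running sum=10
Position 5: rel=2, running sum=12
Position 6: rel=4, running sum=16
Position 7: rel=5, running sum=21
CG = 21

21


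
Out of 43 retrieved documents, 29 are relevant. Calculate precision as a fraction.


Precision = relevant_retrieved / total_retrieved
= 29 / 43
= 29 / (29 + 14)
= 29/43

29/43


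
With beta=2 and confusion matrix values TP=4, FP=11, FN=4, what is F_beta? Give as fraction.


P = TP/(TP+FP) = 4/15 = 4/15
R = TP/(TP+FN) = 4/8 = 1/2
beta^2 = 2^2 = 4
(1 + beta^2) = 5
Numerator = (1+beta^2)*P*R = 2/3
Denominator = beta^2*P + R = 16/15 + 1/2 = 47/30
F_beta = 20/47

20/47


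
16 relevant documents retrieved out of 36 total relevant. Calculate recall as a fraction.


Recall = retrieved_relevant / total_relevant
= 16 / 36
= 16 / (16 + 20)
= 4/9

4/9


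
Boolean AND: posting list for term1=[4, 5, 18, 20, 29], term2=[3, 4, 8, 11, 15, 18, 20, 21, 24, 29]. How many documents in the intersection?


Boolean AND: find intersection of posting lists
term1 docs: [4, 5, 18, 20, 29]
term2 docs: [3, 4, 8, 11, 15, 18, 20, 21, 24, 29]
Intersection: [4, 18, 20, 29]
|intersection| = 4

4


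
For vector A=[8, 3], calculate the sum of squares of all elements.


|A|^2 = sum of squared components
A[0]^2 = 8^2 = 64
A[1]^2 = 3^2 = 9
Sum = 64 + 9 = 73

73


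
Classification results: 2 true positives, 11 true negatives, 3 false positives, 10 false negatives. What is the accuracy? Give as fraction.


Accuracy = (TP + TN) / (TP + TN + FP + FN)
TP + TN = 2 + 11 = 13
Total = 2 + 11 + 3 + 10 = 26
Accuracy = 13 / 26 = 1/2

1/2


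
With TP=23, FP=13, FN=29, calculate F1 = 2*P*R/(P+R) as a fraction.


F1 = 2 * P * R / (P + R)
P = TP/(TP+FP) = 23/36 = 23/36
R = TP/(TP+FN) = 23/52 = 23/52
2 * P * R = 2 * 23/36 * 23/52 = 529/936
P + R = 23/36 + 23/52 = 253/234
F1 = 529/936 / 253/234 = 23/44

23/44


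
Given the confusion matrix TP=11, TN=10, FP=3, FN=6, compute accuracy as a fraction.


Accuracy = (TP + TN) / (TP + TN + FP + FN)
TP + TN = 11 + 10 = 21
Total = 11 + 10 + 3 + 6 = 30
Accuracy = 21 / 30 = 7/10

7/10


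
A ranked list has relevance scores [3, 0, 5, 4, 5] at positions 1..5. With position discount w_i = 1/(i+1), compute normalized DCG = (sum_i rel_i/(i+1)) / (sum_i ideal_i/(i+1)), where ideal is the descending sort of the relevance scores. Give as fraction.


Position discount weights w_i = 1/(i+1) for i=1..5:
Weights = [1/2, 1/3, 1/4, 1/5, 1/6]
Actual relevance: [3, 0, 5, 4, 5]
DCG = 3/2 + 0/3 + 5/4 + 4/5 + 5/6 = 263/60
Ideal relevance (sorted desc): [5, 5, 4, 3, 0]
Ideal DCG = 5/2 + 5/3 + 4/4 + 3/5 + 0/6 = 173/30
nDCG = DCG / ideal_DCG = 263/60 / 173/30 = 263/346

263/346


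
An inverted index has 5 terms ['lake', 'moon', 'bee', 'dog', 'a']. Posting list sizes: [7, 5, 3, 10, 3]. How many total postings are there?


Summing posting list sizes:
'lake': 7 postings
'moon': 5 postings
'bee': 3 postings
'dog': 10 postings
'a': 3 postings
Total = 7 + 5 + 3 + 10 + 3 = 28

28


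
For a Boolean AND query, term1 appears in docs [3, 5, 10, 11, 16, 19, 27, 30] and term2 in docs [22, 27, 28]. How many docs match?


Boolean AND: find intersection of posting lists
term1 docs: [3, 5, 10, 11, 16, 19, 27, 30]
term2 docs: [22, 27, 28]
Intersection: [27]
|intersection| = 1

1


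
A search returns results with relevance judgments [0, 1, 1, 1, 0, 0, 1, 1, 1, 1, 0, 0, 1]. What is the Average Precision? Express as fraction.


Computing P@k for each relevant position:
Position 1: not relevant
Position 2: relevant, P@2 = 1/2 = 1/2
Position 3: relevant, P@3 = 2/3 = 2/3
Position 4: relevant, P@4 = 3/4 = 3/4
Position 5: not relevant
Position 6: not relevant
Position 7: relevant, P@7 = 4/7 = 4/7
Position 8: relevant, P@8 = 5/8 = 5/8
Position 9: relevant, P@9 = 6/9 = 2/3
Position 10: relevant, P@10 = 7/10 = 7/10
Position 11: not relevant
Position 12: not relevant
Position 13: relevant, P@13 = 8/13 = 8/13
Sum of P@k = 1/2 + 2/3 + 3/4 + 4/7 + 5/8 + 2/3 + 7/10 + 8/13 = 55639/10920
AP = 55639/10920 / 8 = 55639/87360

55639/87360


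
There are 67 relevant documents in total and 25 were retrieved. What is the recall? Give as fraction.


Recall = retrieved_relevant / total_relevant
= 25 / 67
= 25 / (25 + 42)
= 25/67

25/67


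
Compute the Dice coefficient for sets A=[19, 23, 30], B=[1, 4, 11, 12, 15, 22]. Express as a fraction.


A intersect B = []
|A intersect B| = 0
|A| = 3, |B| = 6
Dice = 2*0 / (3+6)
= 0 / 9 = 0

0


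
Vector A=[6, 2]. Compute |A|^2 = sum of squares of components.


|A|^2 = sum of squared components
A[0]^2 = 6^2 = 36
A[1]^2 = 2^2 = 4
Sum = 36 + 4 = 40

40


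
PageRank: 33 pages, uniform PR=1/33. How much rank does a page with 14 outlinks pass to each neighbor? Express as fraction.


Initial PR = 1/33 = 1/33
Outlinks = 14
Contribution per link = PR / outlinks
= 1/33 / 14
= 1/462

1/462


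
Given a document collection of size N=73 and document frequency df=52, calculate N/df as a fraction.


IDF ratio = N / df
= 73 / 52
= 73/52

73/52


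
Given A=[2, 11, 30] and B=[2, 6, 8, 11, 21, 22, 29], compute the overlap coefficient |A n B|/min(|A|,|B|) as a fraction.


A intersect B = [2, 11]
|A intersect B| = 2
min(|A|, |B|) = min(3, 7) = 3
Overlap = 2 / 3 = 2/3

2/3


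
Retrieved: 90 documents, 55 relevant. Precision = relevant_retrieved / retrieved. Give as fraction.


Precision = relevant_retrieved / total_retrieved
= 55 / 90
= 55 / (55 + 35)
= 11/18

11/18


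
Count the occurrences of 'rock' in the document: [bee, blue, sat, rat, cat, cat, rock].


Document has 7 words
Scanning for 'rock':
Found at positions: [6]
Count = 1

1


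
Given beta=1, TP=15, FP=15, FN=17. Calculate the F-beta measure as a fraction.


P = TP/(TP+FP) = 15/30 = 1/2
R = TP/(TP+FN) = 15/32 = 15/32
beta^2 = 1^2 = 1
(1 + beta^2) = 2
Numerator = (1+beta^2)*P*R = 15/32
Denominator = beta^2*P + R = 1/2 + 15/32 = 31/32
F_beta = 15/31

15/31


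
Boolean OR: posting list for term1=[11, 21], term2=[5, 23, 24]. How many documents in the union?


Boolean OR: find union of posting lists
term1 docs: [11, 21]
term2 docs: [5, 23, 24]
Union: [5, 11, 21, 23, 24]
|union| = 5

5


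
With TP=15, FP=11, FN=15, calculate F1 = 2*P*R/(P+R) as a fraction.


F1 = 2 * P * R / (P + R)
P = TP/(TP+FP) = 15/26 = 15/26
R = TP/(TP+FN) = 15/30 = 1/2
2 * P * R = 2 * 15/26 * 1/2 = 15/26
P + R = 15/26 + 1/2 = 14/13
F1 = 15/26 / 14/13 = 15/28

15/28


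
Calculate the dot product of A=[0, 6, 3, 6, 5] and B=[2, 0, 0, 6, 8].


Dot product = sum of element-wise products
A[0]*B[0] = 0*2 = 0
A[1]*B[1] = 6*0 = 0
A[2]*B[2] = 3*0 = 0
A[3]*B[3] = 6*6 = 36
A[4]*B[4] = 5*8 = 40
Sum = 0 + 0 + 0 + 36 + 40 = 76

76
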